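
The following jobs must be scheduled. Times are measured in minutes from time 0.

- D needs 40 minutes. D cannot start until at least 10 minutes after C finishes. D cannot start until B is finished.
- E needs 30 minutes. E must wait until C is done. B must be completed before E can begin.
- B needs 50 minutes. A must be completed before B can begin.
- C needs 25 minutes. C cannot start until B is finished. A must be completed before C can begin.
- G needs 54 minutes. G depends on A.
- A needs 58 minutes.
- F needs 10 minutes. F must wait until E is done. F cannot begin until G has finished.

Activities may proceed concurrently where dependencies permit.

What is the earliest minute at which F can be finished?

Nothing blocks A, so it runs from minute 0 to minute 58.
After A (finishes minute 58), G can start at minute 58 and finishes at minute 112.
B waits on A (finishes minute 58), so it starts at minute 58 and finishes at 58 + 50 = minute 108.
C cannot start until B (finishes minute 108); A (finishes minute 58). The controlling bound is minute 108, so C finishes at 108 + 25 = minute 133.
For E: C (finishes minute 133); B (finishes minute 108). Taking the maximum gives a start of minute 133, and it finishes at 133 + 30 = minute 163.
F needs all of E (finishes minute 163); G (finishes minute 112). That puts its earliest start at minute 163; it finishes at 163 + 10 = minute 173.

173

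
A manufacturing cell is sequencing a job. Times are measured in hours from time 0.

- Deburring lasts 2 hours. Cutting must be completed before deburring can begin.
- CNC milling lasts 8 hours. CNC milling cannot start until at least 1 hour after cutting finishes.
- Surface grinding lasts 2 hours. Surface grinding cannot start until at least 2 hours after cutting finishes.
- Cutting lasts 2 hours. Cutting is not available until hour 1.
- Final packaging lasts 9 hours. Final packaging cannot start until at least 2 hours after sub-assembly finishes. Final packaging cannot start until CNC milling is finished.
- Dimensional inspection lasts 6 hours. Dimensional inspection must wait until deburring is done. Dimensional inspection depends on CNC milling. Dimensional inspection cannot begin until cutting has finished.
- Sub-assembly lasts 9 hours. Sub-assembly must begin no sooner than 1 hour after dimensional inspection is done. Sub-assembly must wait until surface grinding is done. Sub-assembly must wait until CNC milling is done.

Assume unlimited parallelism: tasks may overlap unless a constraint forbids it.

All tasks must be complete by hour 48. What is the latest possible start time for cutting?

10

Final packaging must finish by hour 48; it takes 9 hours, so it must start by 48 − 9 = hour 39.
Sub-assembly feeds into final packaging (must start by hour 39, minus 2-hour gap → hour 37); so sub-assembly must finish by hour 37 and therefore start by hour 28.
Since sub-assembly (must start by hour 28, minus 1-hour gap → hour 27) depends on it, dimensional inspection must finish by hour 27. Backing off its 6-hour duration gives a latest start of hour 21.
Deburring feeds into dimensional inspection (must start by hour 21); so deburring must finish by hour 21 and therefore start by hour 19.
CNC milling has several dependents: dimensional inspection (must start by hour 21); sub-assembly (must start by hour 28); final packaging (must start by hour 39). The earliest of those limits is hour 21, so CNC milling must start by 21 − 8 = hour 13.
Surface grinding has to be done before sub-assembly (must start by hour 28). That means finishing by hour 28, i.e. starting by 28 − 2 = hour 26.
Cutting has several dependents: deburring (must start by hour 19); CNC milling (must start by hour 13, minus 1-hour gap → hour 12); surface grinding (must start by hour 26, minus 2-hour gap → hour 24); dimensional inspection (must start by hour 21). The earliest of those limits is hour 12, so cutting must start by 12 − 2 = hour 10.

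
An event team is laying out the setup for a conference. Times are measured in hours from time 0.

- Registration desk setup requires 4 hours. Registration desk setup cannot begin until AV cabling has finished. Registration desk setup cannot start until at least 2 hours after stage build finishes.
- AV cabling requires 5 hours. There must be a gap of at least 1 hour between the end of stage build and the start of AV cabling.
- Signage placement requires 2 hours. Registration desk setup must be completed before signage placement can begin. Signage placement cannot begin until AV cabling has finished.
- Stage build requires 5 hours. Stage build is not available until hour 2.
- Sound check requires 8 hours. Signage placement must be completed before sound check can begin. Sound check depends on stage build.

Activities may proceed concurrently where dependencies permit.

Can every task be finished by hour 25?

No

After its own release at hour 2, stage build can start at hour 2 and finishes at hour 7.
AV cabling cannot begin until stage build (finishes hour 7, plus 1-hour gap → hour 8). It runs from hour 8 to 8 + 5 = hour 13.
Registration desk setup needs all of AV cabling (finishes hour 13); stage build (finishes hour 7, plus 2-hour gap → hour 9). That puts its earliest start at hour 13; it finishes at 13 + 4 = hour 17.
Signage placement has to wait for registration desk setup (finishes hour 17); AV cabling (finishes hour 13). The latest of these is hour 17, so signage placement runs hour 17 to 17 + 2 = hour 19.
Sound check needs all of signage placement (finishes hour 19); stage build (finishes hour 7). That puts its earliest start at hour 19; it finishes at 19 + 8 = hour 27.
The earliest everything can be done is hour 27, which is after the deadline of 25, so it is not possible.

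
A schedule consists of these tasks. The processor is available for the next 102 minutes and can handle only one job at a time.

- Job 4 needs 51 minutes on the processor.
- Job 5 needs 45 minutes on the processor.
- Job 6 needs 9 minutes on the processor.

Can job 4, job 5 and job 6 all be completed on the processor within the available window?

No

Running back to back, the jobs need 51 + 45 + 9 = 105 minutes on the processor.
Since 105 > 102, they cannot all fit.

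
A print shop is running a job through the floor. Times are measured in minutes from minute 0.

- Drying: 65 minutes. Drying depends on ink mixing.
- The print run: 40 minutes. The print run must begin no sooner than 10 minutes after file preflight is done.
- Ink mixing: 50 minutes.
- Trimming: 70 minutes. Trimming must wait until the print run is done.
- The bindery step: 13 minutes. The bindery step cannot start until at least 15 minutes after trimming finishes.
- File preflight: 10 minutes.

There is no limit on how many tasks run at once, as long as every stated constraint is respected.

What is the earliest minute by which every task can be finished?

Nothing blocks ink mixing, so it runs from minute 0 to minute 50.
Drying cannot begin until ink mixing (finishes minute 50). It runs from minute 50 to 50 + 65 = minute 115.
Nothing blocks file preflight, so it runs from minute 0 to minute 10.
The print run cannot begin until file preflight (finishes minute 10, plus 10-minute gap → minute 20). It runs from minute 20 to 20 + 40 = minute 60.
Trimming cannot begin until the print run (finishes minute 60). It runs from minute 60 to 60 + 70 = minute 130.
After trimming (finishes minute 130, plus 15-minute gap → minute 145), the bindery step can start at minute 145 and finishes at minute 158.
All tasks are finished once the last one completes. Finish times: File preflight at 10, Ink mixing at 50, The print run at 60, Drying at 115, Trimming at 130, The bindery step at 158. The latest is minute 158.

158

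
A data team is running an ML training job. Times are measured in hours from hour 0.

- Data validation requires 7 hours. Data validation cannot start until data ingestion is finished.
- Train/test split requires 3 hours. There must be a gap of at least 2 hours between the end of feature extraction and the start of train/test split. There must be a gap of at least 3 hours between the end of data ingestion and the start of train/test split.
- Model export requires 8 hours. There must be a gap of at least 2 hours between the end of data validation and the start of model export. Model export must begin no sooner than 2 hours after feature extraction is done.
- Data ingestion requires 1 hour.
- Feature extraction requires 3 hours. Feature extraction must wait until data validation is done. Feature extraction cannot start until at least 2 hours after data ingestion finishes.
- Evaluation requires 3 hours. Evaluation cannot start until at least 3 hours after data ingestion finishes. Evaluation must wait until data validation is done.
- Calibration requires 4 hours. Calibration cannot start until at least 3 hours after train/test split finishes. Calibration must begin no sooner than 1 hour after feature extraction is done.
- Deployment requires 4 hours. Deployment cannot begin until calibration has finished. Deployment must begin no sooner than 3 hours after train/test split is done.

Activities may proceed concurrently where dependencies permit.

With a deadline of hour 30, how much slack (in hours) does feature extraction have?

Data ingestion has no prerequisites, so it starts at hour 0 and finishes at hour 1.
Data validation waits on data ingestion (finishes hour 1), so it starts at hour 1 and finishes at 1 + 7 = hour 8.
Feature extraction needs all of data validation (finishes hour 8); data ingestion (finishes hour 1, plus 2-hour gap → hour 3). That puts its earliest start at hour 8; it finishes at 8 + 3 = hour 11.

Working backward from the deadline:
Deployment has no dependents, so it just needs to finish by hour 30. Starting by 30 − 4 = hour 26 achieves that.
Calibration has to be done before deployment (must start by hour 26). That means finishing by hour 26, i.e. starting by 26 − 4 = hour 22.
Train/test split feeds calibration (must start by hour 22, minus 3-hour gap → hour 19); deployment (must start by hour 26, minus 3-hour gap → hour 23). Taking the minimum, train/test split must finish by hour 19 and start by 19 − 3 = hour 16.
Nothing follows model export; the deadline of hour 30 is its only limit. It must start by 30 − 8 = hour 22.
For feature extraction: train/test split (must start by hour 16, minus 2-hour gap → hour 14); calibration (must start by hour 22, minus 1-hour gap → hour 21); model export (must start by hour 22, minus 2-hour gap → hour 20). The most restrictive is hour 14; with a 3-hour duration, feature extraction must start by hour 11.
So feature extraction can start as early as hour 8 and as late as hour 11, giving 11 − 8 = 3 hours of slack.

3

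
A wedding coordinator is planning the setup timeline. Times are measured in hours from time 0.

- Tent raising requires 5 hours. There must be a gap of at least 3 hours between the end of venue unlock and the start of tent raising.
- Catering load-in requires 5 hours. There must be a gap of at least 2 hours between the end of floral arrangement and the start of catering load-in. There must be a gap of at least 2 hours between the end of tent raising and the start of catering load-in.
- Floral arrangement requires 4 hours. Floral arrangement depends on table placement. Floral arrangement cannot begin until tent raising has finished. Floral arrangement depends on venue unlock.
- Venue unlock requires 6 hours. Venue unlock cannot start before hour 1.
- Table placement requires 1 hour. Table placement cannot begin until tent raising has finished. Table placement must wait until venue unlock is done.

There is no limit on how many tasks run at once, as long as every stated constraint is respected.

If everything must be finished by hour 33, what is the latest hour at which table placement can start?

21

To finish by hour 33, catering load-in (duration 5) must start no later than hour 28.
Floral arrangement feeds into catering load-in (must start by hour 28, minus 2-hour gap → hour 26); so floral arrangement must finish by hour 26 and therefore start by hour 22.
Since floral arrangement (must start by hour 22) depends on it, table placement must finish by hour 22. Backing off its 1-hour duration gives a latest start of hour 21.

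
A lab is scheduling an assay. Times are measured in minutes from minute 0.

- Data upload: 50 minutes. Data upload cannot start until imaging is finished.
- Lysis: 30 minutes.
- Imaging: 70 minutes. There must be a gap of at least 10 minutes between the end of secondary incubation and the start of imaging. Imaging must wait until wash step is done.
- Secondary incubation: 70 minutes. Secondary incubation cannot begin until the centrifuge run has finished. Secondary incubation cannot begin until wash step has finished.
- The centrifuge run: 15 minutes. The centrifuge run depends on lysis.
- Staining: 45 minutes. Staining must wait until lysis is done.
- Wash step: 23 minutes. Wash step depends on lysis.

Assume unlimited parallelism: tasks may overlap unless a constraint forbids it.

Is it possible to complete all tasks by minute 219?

Nothing blocks lysis, so it runs from minute 0 to minute 30.
Staining waits on lysis (finishes minute 30), so it starts at minute 30 and finishes at 30 + 45 = minute 75.
After lysis (finishes minute 30), wash step can start at minute 30 and finishes at minute 53.
The centrifuge run cannot begin until lysis (finishes minute 30). It runs from minute 30 to 30 + 15 = minute 45.
For secondary incubation: the centrifuge run (finishes minute 45); wash step (finishes minute 53). Taking the maximum gives a start of minute 53, and it finishes at 53 + 70 = minute 123.
For imaging: secondary incubation (finishes minute 123, plus 10-minute gap → minute 133); wash step (finishes minute 53). Taking the maximum gives a start of minute 133, and it finishes at 133 + 70 = minute 203.
Data upload waits on imaging (finishes minute 203), so it starts at minute 203 and finishes at 203 + 50 = minute 253.
The earliest everything can be done is minute 253, which is after the deadline of 219, so it is not possible.

No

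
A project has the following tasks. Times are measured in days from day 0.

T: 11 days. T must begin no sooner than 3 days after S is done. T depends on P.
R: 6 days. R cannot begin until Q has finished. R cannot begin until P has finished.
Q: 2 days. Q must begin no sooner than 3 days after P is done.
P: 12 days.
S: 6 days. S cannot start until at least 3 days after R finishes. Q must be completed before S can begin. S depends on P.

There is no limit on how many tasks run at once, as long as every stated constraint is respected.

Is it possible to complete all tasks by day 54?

Yes

Nothing blocks P, so it runs from day 0 to day 12.
After P (finishes day 12, plus 3-day gap → day 15), Q can start at day 15 and finishes at day 17.
R needs all of Q (finishes day 17); P (finishes day 12). That puts its earliest start at day 17; it finishes at 17 + 6 = day 23.
For S: R (finishes day 23, plus 3-day gap → day 26); Q (finishes day 17); P (finishes day 12). Taking the maximum gives a start of day 26, and it finishes at 26 + 6 = day 32.
T has to wait for S (finishes day 32, plus 3-day gap → day 35); P (finishes day 12). The latest of these is day 35, so T runs day 35 to 35 + 11 = day 46.
Every task is finished by day 46, which is no later than the deadline of 54, so the schedule is feasible.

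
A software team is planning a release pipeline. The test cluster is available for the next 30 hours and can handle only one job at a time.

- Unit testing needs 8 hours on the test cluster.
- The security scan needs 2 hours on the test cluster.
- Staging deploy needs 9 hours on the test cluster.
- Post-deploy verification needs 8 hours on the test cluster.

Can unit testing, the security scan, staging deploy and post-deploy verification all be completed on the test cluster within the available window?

Yes

Running back to back, the jobs need 8 + 2 + 9 + 8 = 27 hours on the test cluster.
Since 27 ≤ 30, they fit within the window.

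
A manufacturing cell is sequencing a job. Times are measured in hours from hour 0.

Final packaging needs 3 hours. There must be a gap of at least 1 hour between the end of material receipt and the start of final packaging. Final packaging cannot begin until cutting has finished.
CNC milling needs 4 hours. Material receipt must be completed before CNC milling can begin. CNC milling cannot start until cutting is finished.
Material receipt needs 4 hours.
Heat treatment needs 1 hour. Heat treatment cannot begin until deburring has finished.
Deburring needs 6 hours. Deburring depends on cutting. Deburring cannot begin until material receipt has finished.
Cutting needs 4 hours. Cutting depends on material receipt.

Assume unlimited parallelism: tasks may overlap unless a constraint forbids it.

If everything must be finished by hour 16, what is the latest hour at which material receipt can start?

Heat treatment has no dependents, so it just needs to finish by hour 16. Starting by 16 − 1 = hour 15 achieves that.
Since heat treatment (must start by hour 15) depends on it, deburring must finish by hour 15. Backing off its 6-hour duration gives a latest start of hour 9.
To finish by hour 16, CNC milling (duration 4) must start no later than hour 12.
Final packaging has no dependents, so it just needs to finish by hour 16. Starting by 16 − 3 = hour 13 achieves that.
Cutting has several dependents: deburring (must start by hour 9); CNC milling (must start by hour 12); final packaging (must start by hour 13). The earliest of those limits is hour 9, so cutting must start by 9 − 4 = hour 5.
Material receipt has several dependents: cutting (must start by hour 5); deburring (must start by hour 9); CNC milling (must start by hour 12); final packaging (must start by hour 13, minus 1-hour gap → hour 12). The earliest of those limits is hour 5, so material receipt must start by 5 − 4 = hour 1.

1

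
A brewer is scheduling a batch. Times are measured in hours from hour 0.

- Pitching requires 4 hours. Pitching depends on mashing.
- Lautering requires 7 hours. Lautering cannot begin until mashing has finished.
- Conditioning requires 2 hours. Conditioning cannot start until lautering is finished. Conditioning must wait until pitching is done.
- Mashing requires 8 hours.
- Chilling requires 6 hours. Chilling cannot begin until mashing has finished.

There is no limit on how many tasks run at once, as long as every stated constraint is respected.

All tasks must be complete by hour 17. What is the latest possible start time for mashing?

Conditioning has no dependents, so it just needs to finish by hour 17. Starting by 17 − 2 = hour 15 achieves that.
Since conditioning (must start by hour 15) depends on it, lautering must finish by hour 15. Backing off its 7-hour duration gives a latest start of hour 8.
Chilling has no dependents, so it just needs to finish by hour 17. Starting by 17 − 6 = hour 11 achieves that.
Pitching has to be done before conditioning (must start by hour 15). That means finishing by hour 15, i.e. starting by 15 − 4 = hour 11.
Mashing must finish in time for lautering (must start by hour 8); chilling (must start by hour 11); pitching (must start by hour 11). The tightest is hour 8, so mashing must start by 8 − 8 = hour 0.

0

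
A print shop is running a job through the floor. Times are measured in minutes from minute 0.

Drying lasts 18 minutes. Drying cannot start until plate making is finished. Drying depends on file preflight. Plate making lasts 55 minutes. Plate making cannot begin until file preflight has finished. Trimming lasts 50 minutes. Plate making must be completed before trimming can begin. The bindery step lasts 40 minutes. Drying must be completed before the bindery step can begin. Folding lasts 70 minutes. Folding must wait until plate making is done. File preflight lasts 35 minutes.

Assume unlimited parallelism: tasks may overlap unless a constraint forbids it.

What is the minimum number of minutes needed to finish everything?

160

File preflight can start immediately at minute 0; it finishes at minute 35.
Plate making waits on file preflight (finishes minute 35), so it starts at minute 35 and finishes at 35 + 55 = minute 90.
Folding cannot begin until plate making (finishes minute 90). It runs from minute 90 to 90 + 70 = minute 160.
Trimming waits on plate making (finishes minute 90), so it starts at minute 90 and finishes at 90 + 50 = minute 140.
Drying has to wait for plate making (finishes minute 90); file preflight (finishes minute 35). The latest of these is minute 90, so drying runs minute 90 to 90 + 18 = minute 108.
The bindery step waits on drying (finishes minute 108), so it starts at minute 108 and finishes at 108 + 40 = minute 148.
All tasks are finished once the last one completes. Finish times: File preflight at 35, Plate making at 90, Drying at 108, Trimming at 140, Folding at 160, The bindery step at 148. The latest is minute 160.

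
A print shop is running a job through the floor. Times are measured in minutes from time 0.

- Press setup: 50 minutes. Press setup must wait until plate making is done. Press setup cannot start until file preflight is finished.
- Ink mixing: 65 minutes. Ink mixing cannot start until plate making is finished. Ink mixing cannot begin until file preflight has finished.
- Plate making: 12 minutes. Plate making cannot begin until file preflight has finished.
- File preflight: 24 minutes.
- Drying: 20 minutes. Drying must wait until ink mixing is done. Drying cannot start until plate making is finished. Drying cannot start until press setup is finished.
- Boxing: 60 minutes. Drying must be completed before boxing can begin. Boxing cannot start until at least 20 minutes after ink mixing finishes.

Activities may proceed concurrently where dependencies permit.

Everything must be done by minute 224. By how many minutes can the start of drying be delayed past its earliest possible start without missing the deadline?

43

Nothing blocks file preflight, so it runs from minute 0 to minute 24.
Plate making waits on file preflight (finishes minute 24), so it starts at minute 24 and finishes at 24 + 12 = minute 36.
For press setup: plate making (finishes minute 36); file preflight (finishes minute 24). Taking the maximum gives a start of minute 36, and it finishes at 36 + 50 = minute 86.
For ink mixing: plate making (finishes minute 36); file preflight (finishes minute 24). Taking the maximum gives a start of minute 36, and it finishes at 36 + 65 = minute 101.
Drying cannot start until ink mixing (finishes minute 101); plate making (finishes minute 36); press setup (finishes minute 86). The controlling bound is minute 101, so drying finishes at 101 + 20 = minute 121.

Working backward from the deadline:
Boxing has no dependents, so it just needs to finish by minute 224. Starting by 224 − 60 = minute 164 achieves that.
Drying has to be done before boxing (must start by minute 164). That means finishing by minute 164, i.e. starting by 164 − 20 = minute 144.
So drying can start as early as minute 101 and as late as minute 144, giving 144 − 101 = 43 minutes of slack.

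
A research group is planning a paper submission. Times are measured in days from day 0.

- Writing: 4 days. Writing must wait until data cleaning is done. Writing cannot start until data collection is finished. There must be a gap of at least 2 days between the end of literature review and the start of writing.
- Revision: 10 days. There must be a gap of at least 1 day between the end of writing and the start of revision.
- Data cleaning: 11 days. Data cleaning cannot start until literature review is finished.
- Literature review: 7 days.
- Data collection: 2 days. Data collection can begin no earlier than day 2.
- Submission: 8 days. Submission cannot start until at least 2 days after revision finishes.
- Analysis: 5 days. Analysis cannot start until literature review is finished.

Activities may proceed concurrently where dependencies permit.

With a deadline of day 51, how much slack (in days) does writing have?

Data collection cannot begin until its own release at day 2. It runs from day 2 to 2 + 2 = day 4.
Literature review has no prerequisites, so it starts at day 0 and finishes at day 7.
Data cleaning waits on literature review (finishes day 7), so it starts at day 7 and finishes at 7 + 11 = day 18.
Writing cannot start until data cleaning (finishes day 18); data collection (finishes day 4); literature review (finishes day 7, plus 2-day gap → day 9). The controlling bound is day 18, so writing finishes at 18 + 4 = day 22.

Working backward from the deadline:
Submission has no dependents, so it just needs to finish by day 51. Starting by 51 − 8 = day 43 achieves that.
Revision has to be done before submission (must start by day 43, minus 2-day gap → day 41). That means finishing by day 41, i.e. starting by 41 − 10 = day 31.
Writing feeds into revision (must start by day 31, minus 1-day gap → day 30); so writing must finish by day 30 and therefore start by day 26.
So writing can start as early as day 18 and as late as day 26, giving 26 − 18 = 8 days of slack.

8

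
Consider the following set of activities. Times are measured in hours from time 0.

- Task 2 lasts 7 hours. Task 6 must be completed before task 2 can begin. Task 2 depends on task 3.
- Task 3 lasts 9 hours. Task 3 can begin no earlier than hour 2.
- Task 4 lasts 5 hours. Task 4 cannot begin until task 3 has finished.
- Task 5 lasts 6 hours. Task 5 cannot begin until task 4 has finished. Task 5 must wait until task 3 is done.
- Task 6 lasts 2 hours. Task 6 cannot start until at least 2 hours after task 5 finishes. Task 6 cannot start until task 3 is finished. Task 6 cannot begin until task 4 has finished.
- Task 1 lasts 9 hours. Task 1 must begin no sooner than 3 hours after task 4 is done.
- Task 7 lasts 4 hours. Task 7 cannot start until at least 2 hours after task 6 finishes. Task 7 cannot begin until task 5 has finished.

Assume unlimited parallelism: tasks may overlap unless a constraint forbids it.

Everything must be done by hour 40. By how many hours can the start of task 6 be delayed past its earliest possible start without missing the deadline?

7

Task 3 waits on its own release at hour 2, so it starts at hour 2 and finishes at 2 + 9 = hour 11.
Task 4 waits on task 3 (finishes hour 11), so it starts at hour 11 and finishes at 11 + 5 = hour 16.
Task 5 has to wait for task 4 (finishes hour 16); task 3 (finishes hour 11). The latest of these is hour 16, so task 5 runs hour 16 to 16 + 6 = hour 22.
For task 6: task 5 (finishes hour 22, plus 2-hour gap → hour 24); task 3 (finishes hour 11); task 4 (finishes hour 16). Taking the maximum gives a start of hour 24, and it finishes at 24 + 2 = hour 26.

Working backward from the deadline:
Task 2 has no dependents, so it just needs to finish by hour 40. Starting by 40 − 7 = hour 33 achieves that.
Task 7 has no dependents, so it just needs to finish by hour 40. Starting by 40 − 4 = hour 36 achieves that.
Task 6 feeds task 2 (must start by hour 33); task 7 (must start by hour 36, minus 2-hour gap → hour 34). Taking the minimum, task 6 must finish by hour 33 and start by 33 − 2 = hour 31.
So task 6 can start as early as hour 24 and as late as hour 31, giving 31 − 24 = 7 hours of slack.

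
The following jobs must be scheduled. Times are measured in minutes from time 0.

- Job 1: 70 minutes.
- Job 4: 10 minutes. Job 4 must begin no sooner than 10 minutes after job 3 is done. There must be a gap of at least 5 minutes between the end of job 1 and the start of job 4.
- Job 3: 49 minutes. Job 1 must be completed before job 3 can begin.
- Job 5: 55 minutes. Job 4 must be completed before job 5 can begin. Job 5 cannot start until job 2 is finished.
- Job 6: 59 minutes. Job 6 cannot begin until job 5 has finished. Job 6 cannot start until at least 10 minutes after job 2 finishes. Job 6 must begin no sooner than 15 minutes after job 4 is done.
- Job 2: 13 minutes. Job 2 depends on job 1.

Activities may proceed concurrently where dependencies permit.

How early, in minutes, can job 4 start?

129

Nothing blocks job 1, so it runs from minute 0 to minute 70.
After job 1 (finishes minute 70), job 3 can start at minute 70 and finishes at minute 119.
Job 4 waits on job 3 (finishes minute 119, plus 10-minute gap → minute 129); job 1 (finishes minute 70, plus 5-minute gap → minute 75). The latest of these is minute 129, which is the earliest job 4 can start.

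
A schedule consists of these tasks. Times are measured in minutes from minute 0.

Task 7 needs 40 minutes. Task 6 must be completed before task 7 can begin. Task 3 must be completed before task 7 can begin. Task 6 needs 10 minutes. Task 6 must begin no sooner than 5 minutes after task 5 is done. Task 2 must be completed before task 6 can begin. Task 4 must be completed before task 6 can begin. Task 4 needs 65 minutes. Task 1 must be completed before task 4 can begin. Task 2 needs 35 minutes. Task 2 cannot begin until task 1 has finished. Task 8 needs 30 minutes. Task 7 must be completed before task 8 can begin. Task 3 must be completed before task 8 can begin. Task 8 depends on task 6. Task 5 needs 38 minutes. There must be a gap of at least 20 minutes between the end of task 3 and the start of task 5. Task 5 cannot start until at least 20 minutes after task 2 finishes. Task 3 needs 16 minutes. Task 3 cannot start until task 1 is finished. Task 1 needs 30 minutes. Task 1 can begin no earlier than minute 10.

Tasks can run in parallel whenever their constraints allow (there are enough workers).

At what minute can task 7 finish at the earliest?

188

Task 1 cannot begin until its own release at minute 10. It runs from minute 10 to 10 + 30 = minute 40.
After task 1 (finishes minute 40), task 4 can start at minute 40 and finishes at minute 105.
After task 1 (finishes minute 40), task 3 can start at minute 40 and finishes at minute 56.
After task 1 (finishes minute 40), task 2 can start at minute 40 and finishes at minute 75.
For task 5: task 3 (finishes minute 56, plus 20-minute gap → minute 76); task 2 (finishes minute 75, plus 20-minute gap → minute 95). Taking the maximum gives a start of minute 95, and it finishes at 95 + 38 = minute 133.
Task 6 cannot start until task 5 (finishes minute 133, plus 5-minute gap → minute 138); task 2 (finishes minute 75); task 4 (finishes minute 105). The controlling bound is minute 138, so task 6 finishes at 138 + 10 = minute 148.
For task 7: task 6 (finishes minute 148); task 3 (finishes minute 56). Taking the maximum gives a start of minute 148, and it finishes at 148 + 40 = minute 188.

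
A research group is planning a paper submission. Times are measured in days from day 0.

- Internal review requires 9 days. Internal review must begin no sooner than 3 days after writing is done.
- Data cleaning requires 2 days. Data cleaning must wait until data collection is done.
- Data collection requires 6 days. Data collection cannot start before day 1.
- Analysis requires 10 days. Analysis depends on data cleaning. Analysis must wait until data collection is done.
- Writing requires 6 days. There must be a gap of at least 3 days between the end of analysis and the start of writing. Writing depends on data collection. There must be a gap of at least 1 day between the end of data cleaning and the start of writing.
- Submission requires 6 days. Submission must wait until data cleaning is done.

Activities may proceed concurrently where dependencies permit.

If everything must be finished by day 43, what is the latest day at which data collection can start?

Nothing follows internal review; the deadline of day 43 is its only limit. It must start by 43 − 9 = day 34.
Writing has to be done before internal review (must start by day 34, minus 3-day gap → day 31). That means finishing by day 31, i.e. starting by 31 − 6 = day 25.
Analysis has to be done before writing (must start by day 25, minus 3-day gap → day 22). That means finishing by day 22, i.e. starting by 22 − 10 = day 12.
Nothing follows submission; the deadline of day 43 is its only limit. It must start by 43 − 6 = day 37.
For data cleaning: analysis (must start by day 12); writing (must start by day 25, minus 1-day gap → day 24); submission (must start by day 37). The most restrictive is day 12; with a 2-day duration, data cleaning must start by day 10.
Data collection has several dependents: data cleaning (must start by day 10); analysis (must start by day 12); writing (must start by day 25). The earliest of those limits is day 10, so data collection must start by 10 − 6 = day 4.

4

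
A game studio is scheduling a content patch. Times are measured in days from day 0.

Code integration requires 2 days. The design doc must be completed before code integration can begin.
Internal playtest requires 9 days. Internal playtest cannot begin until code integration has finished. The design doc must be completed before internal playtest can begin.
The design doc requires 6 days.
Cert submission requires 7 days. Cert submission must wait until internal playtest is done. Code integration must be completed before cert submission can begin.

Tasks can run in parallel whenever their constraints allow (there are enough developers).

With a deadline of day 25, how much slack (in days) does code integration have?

1

Nothing blocks the design doc, so it runs from day 0 to day 6.
Code integration cannot begin until the design doc (finishes day 6). It runs from day 6 to 6 + 2 = day 8.

Working backward from the deadline:
Cert submission has no dependents, so it just needs to finish by day 25. Starting by 25 − 7 = day 18 achieves that.
Since cert submission (must start by day 18) depends on it, internal playtest must finish by day 18. Backing off its 9-day duration gives a latest start of day 9.
Code integration has several dependents: internal playtest (must start by day 9); cert submission (must start by day 18). The earliest of those limits is day 9, so code integration must start by 9 − 2 = day 7.
So code integration can start as early as day 6 and as late as day 7, giving 7 − 6 = 1 day of slack.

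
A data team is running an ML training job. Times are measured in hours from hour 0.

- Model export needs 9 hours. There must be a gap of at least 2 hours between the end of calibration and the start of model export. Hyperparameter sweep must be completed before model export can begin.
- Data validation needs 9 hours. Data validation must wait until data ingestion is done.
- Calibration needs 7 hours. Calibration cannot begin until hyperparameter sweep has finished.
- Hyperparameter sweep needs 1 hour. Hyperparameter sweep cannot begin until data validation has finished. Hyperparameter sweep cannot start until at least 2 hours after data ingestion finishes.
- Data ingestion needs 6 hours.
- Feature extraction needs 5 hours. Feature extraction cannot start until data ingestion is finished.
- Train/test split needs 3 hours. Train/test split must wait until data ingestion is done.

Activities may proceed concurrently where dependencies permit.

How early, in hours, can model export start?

Nothing blocks data ingestion, so it runs from hour 0 to hour 6.
After data ingestion (finishes hour 6), data validation can start at hour 6 and finishes at hour 15.
Hyperparameter sweep has to wait for data validation (finishes hour 15); data ingestion (finishes hour 6, plus 2-hour gap → hour 8). The latest of these is hour 15, so hyperparameter sweep runs hour 15 to 15 + 1 = hour 16.
Calibration cannot begin until hyperparameter sweep (finishes hour 16). It runs from hour 16 to 16 + 7 = hour 23.
Model export waits on calibration (finishes hour 23, plus 2-hour gap → hour 25); hyperparameter sweep (finishes hour 16). The latest of these is hour 25, which is the earliest model export can start.

25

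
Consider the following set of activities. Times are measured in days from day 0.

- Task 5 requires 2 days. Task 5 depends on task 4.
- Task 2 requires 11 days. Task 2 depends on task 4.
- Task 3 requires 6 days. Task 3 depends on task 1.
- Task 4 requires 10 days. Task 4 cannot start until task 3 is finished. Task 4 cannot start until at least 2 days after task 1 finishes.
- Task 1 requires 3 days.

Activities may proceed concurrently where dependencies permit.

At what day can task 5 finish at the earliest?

Task 1 can start immediately at day 0; it finishes at day 3.
Task 3 waits on task 1 (finishes day 3), so it starts at day 3 and finishes at 3 + 6 = day 9.
Task 4 has to wait for task 3 (finishes day 9); task 1 (finishes day 3, plus 2-day gap → day 5). The latest of these is day 9, so task 4 runs day 9 to 9 + 10 = day 19.
After task 4 (finishes day 19), task 5 can start at day 19 and finishes at day 21.

21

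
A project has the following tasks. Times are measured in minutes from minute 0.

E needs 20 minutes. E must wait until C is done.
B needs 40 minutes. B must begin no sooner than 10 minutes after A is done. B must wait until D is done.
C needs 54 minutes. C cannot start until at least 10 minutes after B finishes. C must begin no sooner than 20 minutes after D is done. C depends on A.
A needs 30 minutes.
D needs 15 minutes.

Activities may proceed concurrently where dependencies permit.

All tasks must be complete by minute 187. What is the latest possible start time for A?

Nothing follows E; the deadline of minute 187 is its only limit. It must start by 187 − 20 = minute 167.
C has to be done before E (must start by minute 167). That means finishing by minute 167, i.e. starting by 167 − 54 = minute 113.
B must finish before C (must start by minute 113, minus 10-minute gap → minute 103). With a 40-minute duration, B must start by 103 − 40 = minute 63.
A has several dependents: B (must start by minute 63, minus 10-minute gap → minute 53); C (must start by minute 113). The earliest of those limits is minute 53, so A must start by 53 − 30 = minute 23.

23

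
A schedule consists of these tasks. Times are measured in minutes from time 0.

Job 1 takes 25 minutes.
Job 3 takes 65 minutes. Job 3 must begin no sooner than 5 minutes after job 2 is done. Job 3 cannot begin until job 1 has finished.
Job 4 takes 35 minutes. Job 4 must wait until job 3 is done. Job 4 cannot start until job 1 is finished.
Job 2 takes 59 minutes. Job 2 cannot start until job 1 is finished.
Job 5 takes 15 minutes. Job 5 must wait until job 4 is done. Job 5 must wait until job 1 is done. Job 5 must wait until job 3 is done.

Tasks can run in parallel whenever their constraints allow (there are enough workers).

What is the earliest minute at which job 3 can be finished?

154

Job 1 can start immediately at minute 0; it finishes at minute 25.
After job 1 (finishes minute 25), job 2 can start at minute 25 and finishes at minute 84.
Job 3 cannot start until job 2 (finishes minute 84, plus 5-minute gap → minute 89); job 1 (finishes minute 25). The controlling bound is minute 89, so job 3 finishes at 89 + 65 = minute 154.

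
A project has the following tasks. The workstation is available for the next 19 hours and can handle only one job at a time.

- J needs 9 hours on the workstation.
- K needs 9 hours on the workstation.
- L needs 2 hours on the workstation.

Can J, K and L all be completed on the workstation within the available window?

No

Running back to back, the jobs need 9 + 9 + 2 = 20 hours on the workstation.
Since 20 > 19, they cannot all fit.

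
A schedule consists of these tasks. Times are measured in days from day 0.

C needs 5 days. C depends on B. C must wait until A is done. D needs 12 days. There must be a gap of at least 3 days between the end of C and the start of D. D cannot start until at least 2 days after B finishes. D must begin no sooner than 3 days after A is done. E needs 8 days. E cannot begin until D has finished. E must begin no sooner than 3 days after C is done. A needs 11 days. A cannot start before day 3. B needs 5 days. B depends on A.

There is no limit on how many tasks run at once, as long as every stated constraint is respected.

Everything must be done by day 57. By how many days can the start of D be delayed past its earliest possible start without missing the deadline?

A waits on its own release at day 3, so it starts at day 3 and finishes at 3 + 11 = day 14.
B waits on A (finishes day 14), so it starts at day 14 and finishes at 14 + 5 = day 19.
C needs all of B (finishes day 19); A (finishes day 14). That puts its earliest start at day 19; it finishes at 19 + 5 = day 24.
D needs all of C (finishes day 24, plus 3-day gap → day 27); B (finishes day 19, plus 2-day gap → day 21); A (finishes day 14, plus 3-day gap → day 17). That puts its earliest start at day 27; it finishes at 27 + 12 = day 39.

Working backward from the deadline:
Nothing follows E; the deadline of day 57 is its only limit. It must start by 57 − 8 = day 49.
D has to be done before E (must start by day 49). That means finishing by day 49, i.e. starting by 49 − 12 = day 37.
So D can start as early as day 27 and as late as day 37, giving 37 − 27 = 10 days of slack.

10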